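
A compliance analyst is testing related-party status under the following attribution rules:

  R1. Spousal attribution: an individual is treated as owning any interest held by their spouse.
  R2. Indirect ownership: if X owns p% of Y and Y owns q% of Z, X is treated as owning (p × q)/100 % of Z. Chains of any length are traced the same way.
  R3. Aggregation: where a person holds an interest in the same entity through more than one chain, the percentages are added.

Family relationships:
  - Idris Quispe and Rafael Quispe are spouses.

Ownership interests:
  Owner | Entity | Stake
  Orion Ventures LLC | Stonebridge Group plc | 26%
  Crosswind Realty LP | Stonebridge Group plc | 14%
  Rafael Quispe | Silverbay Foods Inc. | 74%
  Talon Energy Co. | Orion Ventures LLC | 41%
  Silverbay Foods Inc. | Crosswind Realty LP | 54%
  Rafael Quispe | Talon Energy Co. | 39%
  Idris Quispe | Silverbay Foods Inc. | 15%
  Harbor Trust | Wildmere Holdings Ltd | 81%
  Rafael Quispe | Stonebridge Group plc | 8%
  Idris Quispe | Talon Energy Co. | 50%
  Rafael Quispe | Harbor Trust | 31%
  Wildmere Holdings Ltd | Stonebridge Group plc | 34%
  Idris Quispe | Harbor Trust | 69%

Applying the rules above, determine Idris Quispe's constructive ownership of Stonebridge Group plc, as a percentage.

By spousal attribution (R1), Idris Quispe is treated as also owning Rafael Quispe's interest in Harbor Trust, giving 69% + 31% = 100%.
By spousal attribution (R1), Idris Quispe is treated as also owning Rafael Quispe's interest in Silverbay Foods Inc, giving 15% + 74% = 89%.
By spousal attribution (R1), Idris Quispe is treated as also owning Rafael Quispe's interest in Talon Energy Co, giving 50% + 39% = 89%.
By spousal attribution (R1), Idris Quispe is treated as owning Rafael Quispe's 8% interest in Stonebridge Group plc.
Chain via Harbor Trust → Wildmere Holdings Ltd (R2): 100% × 81% × 34% = 27.54% of Stonebridge Group plc.
Chain via Silverbay Foods Inc. → Crosswind Realty LP (R2): 89% × 54% × 14% = 6.7284% of Stonebridge Group plc.
Chain via Talon Energy Co. → Orion Ventures LLC (R2): 89% × 41% × 26% = 9.4874% of Stonebridge Group plc.
Direct interest in Stonebridge Group plc: 8%.
Aggregating (R3): 27.54% + 6.7284% + 9.4874% + 8% = 51.7558%.

51.7558%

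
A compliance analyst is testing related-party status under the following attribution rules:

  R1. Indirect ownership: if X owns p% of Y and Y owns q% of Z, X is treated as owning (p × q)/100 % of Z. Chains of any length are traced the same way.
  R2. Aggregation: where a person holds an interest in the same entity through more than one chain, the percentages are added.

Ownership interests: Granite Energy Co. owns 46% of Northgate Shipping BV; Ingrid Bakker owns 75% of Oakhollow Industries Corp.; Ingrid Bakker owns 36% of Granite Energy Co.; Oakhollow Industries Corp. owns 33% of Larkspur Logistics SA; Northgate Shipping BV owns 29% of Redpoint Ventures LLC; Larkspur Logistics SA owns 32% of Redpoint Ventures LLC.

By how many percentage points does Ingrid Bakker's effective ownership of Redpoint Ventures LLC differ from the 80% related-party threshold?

Chain via Granite Energy Co. → Northgate Shipping BV (R1): 36% × 46% × 29% = 4.8024% of Redpoint Ventures LLC.
Chain via Oakhollow Industries Corp. → Larkspur Logistics SA (R1): 75% × 33% × 32% = 7.92% of Redpoint Ventures LLC.
Aggregating (R2): 4.8024% + 7.92% = 12.7224%.
12.7224% falls short of the 80% threshold by 67.2776 percentage points.

67.2776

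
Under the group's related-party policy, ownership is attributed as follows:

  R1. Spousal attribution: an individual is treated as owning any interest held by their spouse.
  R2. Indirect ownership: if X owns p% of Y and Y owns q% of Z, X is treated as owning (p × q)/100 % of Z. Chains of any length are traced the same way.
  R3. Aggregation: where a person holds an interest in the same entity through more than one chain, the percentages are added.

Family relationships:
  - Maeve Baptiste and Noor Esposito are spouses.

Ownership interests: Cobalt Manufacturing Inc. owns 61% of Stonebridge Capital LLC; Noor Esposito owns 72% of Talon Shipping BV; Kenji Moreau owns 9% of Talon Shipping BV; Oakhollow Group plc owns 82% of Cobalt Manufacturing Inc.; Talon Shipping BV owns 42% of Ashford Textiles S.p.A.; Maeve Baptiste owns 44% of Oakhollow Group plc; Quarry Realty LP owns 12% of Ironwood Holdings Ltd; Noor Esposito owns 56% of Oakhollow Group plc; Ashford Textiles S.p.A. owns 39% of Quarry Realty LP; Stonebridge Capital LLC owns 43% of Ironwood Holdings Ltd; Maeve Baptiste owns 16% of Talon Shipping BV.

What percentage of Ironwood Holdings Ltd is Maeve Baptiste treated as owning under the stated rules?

23.238328%

By spousal attribution (R1), Maeve Baptiste is treated as also owning Noor Esposito's interest in Talon Shipping BV, giving 16% + 72% = 88%.
By spousal attribution (R1), Maeve Baptiste is treated as also owning Noor Esposito's interest in Oakhollow Group plc, giving 44% + 56% = 100%.
Chain via Talon Shipping BV → Ashford Textiles S.p.A. → Quarry Realty LP (R2): 88% × 42% × 39% × 12% = 1.729728% of Ironwood Holdings Ltd.
Chain via Oakhollow Group plc → Cobalt Manufacturing Inc. → Stonebridge Capital LLC (R2): 100% × 82% × 61% × 43% = 21.5086% of Ironwood Holdings Ltd.
Aggregating (R3): 1.729728% + 21.5086% = 23.238328%.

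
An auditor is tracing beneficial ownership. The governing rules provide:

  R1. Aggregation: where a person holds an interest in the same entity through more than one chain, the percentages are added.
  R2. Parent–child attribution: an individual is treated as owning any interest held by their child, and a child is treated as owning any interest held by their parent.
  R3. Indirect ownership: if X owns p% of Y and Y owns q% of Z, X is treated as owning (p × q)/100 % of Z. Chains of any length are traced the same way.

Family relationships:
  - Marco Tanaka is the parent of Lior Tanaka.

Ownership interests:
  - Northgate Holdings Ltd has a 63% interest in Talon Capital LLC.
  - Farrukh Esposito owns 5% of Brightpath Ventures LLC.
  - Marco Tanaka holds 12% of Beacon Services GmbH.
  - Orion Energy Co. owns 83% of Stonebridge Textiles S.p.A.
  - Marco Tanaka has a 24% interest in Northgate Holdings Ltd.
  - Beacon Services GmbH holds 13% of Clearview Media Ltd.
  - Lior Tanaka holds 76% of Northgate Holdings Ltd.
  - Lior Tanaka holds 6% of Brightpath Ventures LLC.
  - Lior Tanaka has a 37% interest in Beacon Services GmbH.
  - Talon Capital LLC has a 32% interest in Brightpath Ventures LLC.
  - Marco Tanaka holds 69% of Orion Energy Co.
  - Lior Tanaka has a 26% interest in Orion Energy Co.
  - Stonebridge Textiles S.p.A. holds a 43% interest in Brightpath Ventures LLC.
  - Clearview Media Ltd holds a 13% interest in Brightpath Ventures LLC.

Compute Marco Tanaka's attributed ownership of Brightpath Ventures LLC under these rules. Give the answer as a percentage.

60.8936%

By parent–child attribution (R2), Marco Tanaka is treated as also owning Lior Tanaka's interest in Northgate Holdings Ltd, giving 24% + 76% = 100%.
By parent–child attribution (R2), Marco Tanaka is treated as also owning Lior Tanaka's interest in Beacon Services GmbH, giving 12% + 37% = 49%.
By parent–child attribution (R2), Marco Tanaka is treated as also owning Lior Tanaka's interest in Orion Energy Co, giving 69% + 26% = 95%.
By parent–child attribution (R2), Marco Tanaka is treated as owning Lior Tanaka's 6% interest in Brightpath Ventures LLC.
Chain via Northgate Holdings Ltd → Talon Capital LLC (R3): 100% × 63% × 32% = 20.16% of Brightpath Ventures LLC.
Chain via Beacon Services GmbH → Clearview Media Ltd (R3): 49% × 13% × 13% = 0.8281% of Brightpath Ventures LLC.
Chain via Orion Energy Co. → Stonebridge Textiles S.p.A. (R3): 95% × 83% × 43% = 33.9055% of Brightpath Ventures LLC.
Direct interest in Brightpath Ventures LLC: 6%.
Aggregating (R1): 20.16% + 0.8281% + 33.9055% + 6% = 60.8936%.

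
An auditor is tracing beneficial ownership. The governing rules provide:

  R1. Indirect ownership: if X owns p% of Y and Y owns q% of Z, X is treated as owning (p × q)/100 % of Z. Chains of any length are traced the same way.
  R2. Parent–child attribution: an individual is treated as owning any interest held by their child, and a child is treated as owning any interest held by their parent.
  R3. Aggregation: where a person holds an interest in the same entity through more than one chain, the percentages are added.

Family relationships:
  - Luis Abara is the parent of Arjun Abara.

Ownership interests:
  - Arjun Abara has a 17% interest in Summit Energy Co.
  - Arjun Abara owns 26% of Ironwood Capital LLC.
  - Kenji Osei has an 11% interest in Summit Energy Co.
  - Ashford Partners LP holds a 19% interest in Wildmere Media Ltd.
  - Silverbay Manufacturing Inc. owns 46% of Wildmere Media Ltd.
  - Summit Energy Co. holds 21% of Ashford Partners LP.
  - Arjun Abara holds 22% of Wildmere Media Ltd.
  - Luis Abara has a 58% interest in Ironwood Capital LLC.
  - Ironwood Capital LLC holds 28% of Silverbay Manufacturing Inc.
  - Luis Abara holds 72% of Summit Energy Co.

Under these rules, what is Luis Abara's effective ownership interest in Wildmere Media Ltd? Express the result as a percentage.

By parent–child attribution (R2), Luis Abara is treated as also owning Arjun Abara's interest in Summit Energy Co, giving 72% + 17% = 89%.
By parent–child attribution (R2), Luis Abara is treated as also owning Arjun Abara's interest in Ironwood Capital LLC, giving 58% + 26% = 84%.
By parent–child attribution (R2), Luis Abara is treated as owning Arjun Abara's 22% interest in Wildmere Media Ltd.
Chain via Summit Energy Co. → Ashford Partners LP (R1): 89% × 21% × 19% = 3.5511% of Wildmere Media Ltd.
Chain via Ironwood Capital LLC → Silverbay Manufacturing Inc. (R1): 84% × 28% × 46% = 10.8192% of Wildmere Media Ltd.
Direct interest in Wildmere Media Ltd: 22%.
Aggregating (R3): 3.5511% + 10.8192% + 22% = 36.3703%.

36.3703%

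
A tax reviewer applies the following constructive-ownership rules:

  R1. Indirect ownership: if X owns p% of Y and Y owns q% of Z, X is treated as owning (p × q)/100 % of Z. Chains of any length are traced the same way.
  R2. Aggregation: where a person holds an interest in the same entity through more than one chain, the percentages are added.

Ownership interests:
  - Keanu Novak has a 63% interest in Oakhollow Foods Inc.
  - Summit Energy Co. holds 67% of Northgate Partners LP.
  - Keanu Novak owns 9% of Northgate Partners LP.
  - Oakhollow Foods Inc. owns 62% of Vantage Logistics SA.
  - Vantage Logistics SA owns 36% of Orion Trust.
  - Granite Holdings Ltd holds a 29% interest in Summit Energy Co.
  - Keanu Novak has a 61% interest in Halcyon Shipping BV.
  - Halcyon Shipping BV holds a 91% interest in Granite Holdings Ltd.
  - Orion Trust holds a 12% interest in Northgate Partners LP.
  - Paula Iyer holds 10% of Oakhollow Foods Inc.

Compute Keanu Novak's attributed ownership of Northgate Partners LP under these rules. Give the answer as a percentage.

21.472985%

Chain via Oakhollow Foods Inc. → Vantage Logistics SA → Orion Trust (R1): 63% × 62% × 36% × 12% = 1.687392% of Northgate Partners LP.
Chain via Halcyon Shipping BV → Granite Holdings Ltd → Summit Energy Co. (R1): 61% × 91% × 29% × 67% = 10.785593% of Northgate Partners LP.
Direct interest in Northgate Partners LP: 9%.
Aggregating (R2): 1.687392% + 10.785593% + 9% = 21.472985%.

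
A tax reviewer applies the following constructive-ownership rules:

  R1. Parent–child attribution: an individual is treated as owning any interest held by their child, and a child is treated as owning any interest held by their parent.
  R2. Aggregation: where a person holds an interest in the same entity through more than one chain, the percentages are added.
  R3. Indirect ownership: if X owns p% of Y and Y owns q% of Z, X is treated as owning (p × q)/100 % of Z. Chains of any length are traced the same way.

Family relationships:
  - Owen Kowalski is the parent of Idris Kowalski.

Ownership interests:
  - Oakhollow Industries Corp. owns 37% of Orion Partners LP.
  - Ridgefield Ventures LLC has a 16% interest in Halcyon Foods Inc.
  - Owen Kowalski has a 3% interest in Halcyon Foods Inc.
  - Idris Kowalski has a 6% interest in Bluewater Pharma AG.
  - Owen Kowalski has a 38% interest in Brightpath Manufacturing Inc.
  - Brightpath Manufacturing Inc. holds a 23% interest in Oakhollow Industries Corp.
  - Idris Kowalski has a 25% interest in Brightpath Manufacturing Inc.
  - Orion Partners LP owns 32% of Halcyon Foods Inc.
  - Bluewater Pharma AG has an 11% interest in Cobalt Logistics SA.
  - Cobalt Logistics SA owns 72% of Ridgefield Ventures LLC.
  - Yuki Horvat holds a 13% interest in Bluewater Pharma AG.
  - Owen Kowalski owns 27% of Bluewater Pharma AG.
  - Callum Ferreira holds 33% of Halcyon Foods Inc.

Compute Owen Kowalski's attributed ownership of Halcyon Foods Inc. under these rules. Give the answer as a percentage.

By parent–child attribution (R1), Owen Kowalski is treated as also owning Idris Kowalski's interest in Brightpath Manufacturing Inc, giving 38% + 25% = 63%.
By parent–child attribution (R1), Owen Kowalski is treated as also owning Idris Kowalski's interest in Bluewater Pharma AG, giving 27% + 6% = 33%.
Chain via Brightpath Manufacturing Inc. → Oakhollow Industries Corp. → Orion Partners LP (R3): 63% × 23% × 37% × 32% = 1.715616% of Halcyon Foods Inc.
Chain via Bluewater Pharma AG → Cobalt Logistics SA → Ridgefield Ventures LLC (R3): 33% × 11% × 72% × 16% = 0.418176% of Halcyon Foods Inc.
Direct interest in Halcyon Foods Inc: 3%.
Aggregating (R2): 1.715616% + 0.418176% + 3% = 5.133792%.

5.133792%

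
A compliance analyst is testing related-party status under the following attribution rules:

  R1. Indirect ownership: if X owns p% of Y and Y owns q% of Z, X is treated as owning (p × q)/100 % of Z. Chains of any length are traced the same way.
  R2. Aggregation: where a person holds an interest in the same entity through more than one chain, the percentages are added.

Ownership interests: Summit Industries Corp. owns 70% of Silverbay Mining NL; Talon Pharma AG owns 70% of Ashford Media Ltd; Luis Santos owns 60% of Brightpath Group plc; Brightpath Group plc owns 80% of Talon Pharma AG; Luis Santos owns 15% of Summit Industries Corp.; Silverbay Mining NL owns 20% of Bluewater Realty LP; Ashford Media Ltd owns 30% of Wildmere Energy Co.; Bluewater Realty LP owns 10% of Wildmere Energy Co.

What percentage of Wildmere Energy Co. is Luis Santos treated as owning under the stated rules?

10.29%

Chain via Brightpath Group plc → Talon Pharma AG → Ashford Media Ltd (R1): 60% × 80% × 70% × 30% = 10.08% of Wildmere Energy Co.
Chain via Summit Industries Corp. → Silverbay Mining NL → Bluewater Realty LP (R1): 15% × 70% × 20% × 10% = 0.21% of Wildmere Energy Co.
Aggregating (R2): 10.08% + 0.21% = 10.29%.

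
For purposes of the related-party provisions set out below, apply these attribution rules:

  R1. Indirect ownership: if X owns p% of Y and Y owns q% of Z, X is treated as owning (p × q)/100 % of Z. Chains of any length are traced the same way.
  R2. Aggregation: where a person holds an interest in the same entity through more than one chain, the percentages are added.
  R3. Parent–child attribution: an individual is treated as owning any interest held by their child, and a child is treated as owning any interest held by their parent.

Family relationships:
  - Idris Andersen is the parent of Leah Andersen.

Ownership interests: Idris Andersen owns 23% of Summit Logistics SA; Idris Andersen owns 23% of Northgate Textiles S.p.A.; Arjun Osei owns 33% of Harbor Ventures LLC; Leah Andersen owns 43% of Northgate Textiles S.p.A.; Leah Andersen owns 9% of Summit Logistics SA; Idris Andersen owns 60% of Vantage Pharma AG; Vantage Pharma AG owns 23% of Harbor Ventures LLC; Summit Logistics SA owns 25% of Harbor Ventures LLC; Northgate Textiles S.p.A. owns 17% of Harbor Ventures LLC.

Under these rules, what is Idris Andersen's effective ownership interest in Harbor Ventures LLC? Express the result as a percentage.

33.02%

By parent–child attribution (R3), Idris Andersen is treated as also owning Leah Andersen's interest in Northgate Textiles S.p.A, giving 23% + 43% = 66%.
By parent–child attribution (R3), Idris Andersen is treated as also owning Leah Andersen's interest in Summit Logistics SA, giving 23% + 9% = 32%.
Chain via Northgate Textiles S.p.A. (R1): 66% × 17% = 11.22% of Harbor Ventures LLC.
Chain via Vantage Pharma AG (R1): 60% × 23% = 13.8% of Harbor Ventures LLC.
Chain via Summit Logistics SA (R1): 32% × 25% = 8% of Harbor Ventures LLC.
Aggregating (R2): 11.22% + 13.8% + 8% = 33.02%.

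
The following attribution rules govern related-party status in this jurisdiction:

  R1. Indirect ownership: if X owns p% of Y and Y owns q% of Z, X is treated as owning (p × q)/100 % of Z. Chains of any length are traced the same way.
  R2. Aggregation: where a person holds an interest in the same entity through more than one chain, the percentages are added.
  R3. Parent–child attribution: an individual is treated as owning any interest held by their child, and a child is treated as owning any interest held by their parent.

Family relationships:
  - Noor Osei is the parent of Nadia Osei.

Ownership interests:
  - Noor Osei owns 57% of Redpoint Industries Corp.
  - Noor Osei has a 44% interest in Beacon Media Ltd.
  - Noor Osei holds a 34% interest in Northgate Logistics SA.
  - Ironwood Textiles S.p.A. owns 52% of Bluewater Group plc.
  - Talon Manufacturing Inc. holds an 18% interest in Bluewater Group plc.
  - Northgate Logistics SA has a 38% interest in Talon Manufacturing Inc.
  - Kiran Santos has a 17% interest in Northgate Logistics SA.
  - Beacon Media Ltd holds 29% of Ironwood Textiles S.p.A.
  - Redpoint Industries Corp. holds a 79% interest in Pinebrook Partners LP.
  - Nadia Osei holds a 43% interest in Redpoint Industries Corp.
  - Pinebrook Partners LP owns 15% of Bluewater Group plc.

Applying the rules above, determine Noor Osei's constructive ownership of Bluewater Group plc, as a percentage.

By parent–child attribution (R3), Noor Osei is treated as also owning Nadia Osei's interest in Redpoint Industries Corp, giving 57% + 43% = 100%.
Chain via Northgate Logistics SA → Talon Manufacturing Inc. (R1): 34% × 38% × 18% = 2.3256% of Bluewater Group plc.
Chain via Beacon Media Ltd → Ironwood Textiles S.p.A. (R1): 44% × 29% × 52% = 6.6352% of Bluewater Group plc.
Chain via Redpoint Industries Corp. → Pinebrook Partners LP (R1): 100% × 79% × 15% = 11.85% of Bluewater Group plc.
Aggregating (R2): 2.3256% + 6.6352% + 11.85% = 20.8108%.

20.8108%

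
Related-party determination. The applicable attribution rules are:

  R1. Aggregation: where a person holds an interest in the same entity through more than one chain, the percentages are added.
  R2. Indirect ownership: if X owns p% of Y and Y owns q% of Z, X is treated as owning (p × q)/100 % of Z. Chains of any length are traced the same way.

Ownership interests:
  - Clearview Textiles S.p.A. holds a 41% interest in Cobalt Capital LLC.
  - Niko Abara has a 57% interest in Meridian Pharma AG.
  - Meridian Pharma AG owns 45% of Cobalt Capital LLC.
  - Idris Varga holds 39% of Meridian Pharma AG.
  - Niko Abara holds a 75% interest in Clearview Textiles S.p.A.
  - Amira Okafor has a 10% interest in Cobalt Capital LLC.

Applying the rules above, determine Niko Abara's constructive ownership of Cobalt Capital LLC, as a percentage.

Chain via Meridian Pharma AG (R2): 57% × 45% = 25.65% of Cobalt Capital LLC.
Chain via Clearview Textiles S.p.A. (R2): 75% × 41% = 30.75% of Cobalt Capital LLC.
Aggregating (R1): 25.65% + 30.75% = 56.4%.

56.4%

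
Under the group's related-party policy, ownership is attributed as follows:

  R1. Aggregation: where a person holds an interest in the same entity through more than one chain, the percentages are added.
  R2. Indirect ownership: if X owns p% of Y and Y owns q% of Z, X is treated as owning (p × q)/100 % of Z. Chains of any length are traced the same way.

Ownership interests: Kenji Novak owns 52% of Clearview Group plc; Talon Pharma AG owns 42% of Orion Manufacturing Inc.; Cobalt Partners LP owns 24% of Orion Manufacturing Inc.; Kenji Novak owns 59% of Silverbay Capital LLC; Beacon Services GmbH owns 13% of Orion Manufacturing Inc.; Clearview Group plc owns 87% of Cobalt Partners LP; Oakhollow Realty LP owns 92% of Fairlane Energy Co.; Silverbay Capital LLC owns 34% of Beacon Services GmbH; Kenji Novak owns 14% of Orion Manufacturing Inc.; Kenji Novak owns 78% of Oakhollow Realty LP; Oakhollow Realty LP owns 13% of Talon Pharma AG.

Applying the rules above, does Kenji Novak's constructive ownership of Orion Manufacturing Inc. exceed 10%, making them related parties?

Yes

Chain via Oakhollow Realty LP → Talon Pharma AG (R2): 78% × 13% × 42% = 4.2588% of Orion Manufacturing Inc.
Chain via Silverbay Capital LLC → Beacon Services GmbH (R2): 59% × 34% × 13% = 2.6078% of Orion Manufacturing Inc.
Chain via Clearview Group plc → Cobalt Partners LP (R2): 52% × 87% × 24% = 10.8576% of Orion Manufacturing Inc.
Direct interest in Orion Manufacturing Inc: 14%.
Aggregating (R1): 4.2588% + 2.6078% + 10.8576% + 14% = 31.7242%.
31.7242% exceeds the 10% threshold, so Kenji is a related party to Orion Manufacturing Inc.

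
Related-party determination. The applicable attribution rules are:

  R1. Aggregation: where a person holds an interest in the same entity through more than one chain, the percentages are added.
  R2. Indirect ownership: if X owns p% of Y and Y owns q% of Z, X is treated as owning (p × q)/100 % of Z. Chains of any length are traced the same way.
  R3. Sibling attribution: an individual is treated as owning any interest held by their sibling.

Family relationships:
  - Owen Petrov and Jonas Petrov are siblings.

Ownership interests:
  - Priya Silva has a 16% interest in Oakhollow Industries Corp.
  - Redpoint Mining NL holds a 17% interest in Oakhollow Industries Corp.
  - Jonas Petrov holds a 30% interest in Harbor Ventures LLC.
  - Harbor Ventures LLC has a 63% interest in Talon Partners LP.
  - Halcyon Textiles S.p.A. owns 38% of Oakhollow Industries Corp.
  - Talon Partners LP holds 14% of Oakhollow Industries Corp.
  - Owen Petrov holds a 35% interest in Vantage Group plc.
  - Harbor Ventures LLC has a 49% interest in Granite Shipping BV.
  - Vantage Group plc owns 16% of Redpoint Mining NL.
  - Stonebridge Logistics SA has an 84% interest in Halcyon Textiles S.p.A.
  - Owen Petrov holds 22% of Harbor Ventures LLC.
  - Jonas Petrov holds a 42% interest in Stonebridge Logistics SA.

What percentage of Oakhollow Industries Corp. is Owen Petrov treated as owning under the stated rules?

18.9448%

By sibling attribution (R3), Owen Petrov is treated as also owning Jonas Petrov's interest in Harbor Ventures LLC, giving 22% + 30% = 52%.
By sibling attribution (R3), Owen Petrov is treated as owning Jonas Petrov's 42% interest in Stonebridge Logistics SA.
Chain via Vantage Group plc → Redpoint Mining NL (R2): 35% × 16% × 17% = 0.952% of Oakhollow Industries Corp.
Chain via Harbor Ventures LLC → Talon Partners LP (R2): 52% × 63% × 14% = 4.5864% of Oakhollow Industries Corp.
Chain via Stonebridge Logistics SA → Halcyon Textiles S.p.A. (R2): 42% × 84% × 38% = 13.4064% of Oakhollow Industries Corp.
Aggregating (R1): 0.952% + 4.5864% + 13.4064% = 18.9448%.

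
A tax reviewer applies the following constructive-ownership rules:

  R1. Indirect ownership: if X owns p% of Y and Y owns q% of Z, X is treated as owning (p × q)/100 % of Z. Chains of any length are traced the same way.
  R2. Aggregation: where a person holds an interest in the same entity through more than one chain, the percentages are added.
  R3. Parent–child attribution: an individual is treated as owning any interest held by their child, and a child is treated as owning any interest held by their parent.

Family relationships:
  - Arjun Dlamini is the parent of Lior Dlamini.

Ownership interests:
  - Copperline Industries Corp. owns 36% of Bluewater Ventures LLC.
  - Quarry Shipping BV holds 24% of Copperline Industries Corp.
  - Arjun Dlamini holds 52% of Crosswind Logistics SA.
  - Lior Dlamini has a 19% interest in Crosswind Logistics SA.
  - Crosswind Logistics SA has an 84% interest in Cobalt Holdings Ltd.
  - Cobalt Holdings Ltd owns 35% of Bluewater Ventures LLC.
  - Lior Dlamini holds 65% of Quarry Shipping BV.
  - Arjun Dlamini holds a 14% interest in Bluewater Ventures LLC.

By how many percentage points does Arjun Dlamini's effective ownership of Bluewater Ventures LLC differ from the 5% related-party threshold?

35.49

By parent–child attribution (R3), Arjun Dlamini is treated as also owning Lior Dlamini's interest in Crosswind Logistics SA, giving 52% + 19% = 71%.
By parent–child attribution (R3), Arjun Dlamini is treated as owning Lior Dlamini's 65% interest in Quarry Shipping BV.
Chain via Crosswind Logistics SA → Cobalt Holdings Ltd (R1): 71% × 84% × 35% = 20.874% of Bluewater Ventures LLC.
Direct interest in Bluewater Ventures LLC: 14%.
Chain via Quarry Shipping BV → Copperline Industries Corp. (R1): 65% × 24% × 36% = 5.616% of Bluewater Ventures LLC.
Aggregating (R2): 20.874% + 14% + 5.616% = 40.49%.
40.49% exceeds the 5% threshold by 35.49 percentage points.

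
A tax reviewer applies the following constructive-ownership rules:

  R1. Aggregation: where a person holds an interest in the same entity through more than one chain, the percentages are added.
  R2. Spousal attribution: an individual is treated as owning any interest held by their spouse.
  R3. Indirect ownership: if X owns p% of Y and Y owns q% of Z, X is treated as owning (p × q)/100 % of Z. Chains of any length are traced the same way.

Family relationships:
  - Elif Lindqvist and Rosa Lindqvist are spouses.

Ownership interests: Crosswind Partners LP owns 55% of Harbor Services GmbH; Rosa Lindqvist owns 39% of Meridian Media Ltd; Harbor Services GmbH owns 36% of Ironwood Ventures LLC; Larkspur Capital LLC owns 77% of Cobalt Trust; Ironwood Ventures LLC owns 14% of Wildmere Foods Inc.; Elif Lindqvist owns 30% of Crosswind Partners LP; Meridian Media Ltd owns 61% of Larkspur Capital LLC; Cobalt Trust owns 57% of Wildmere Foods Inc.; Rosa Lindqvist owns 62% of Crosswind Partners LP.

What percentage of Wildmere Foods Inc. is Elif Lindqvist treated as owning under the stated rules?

12.991671%

By spousal attribution (R2), Elif Lindqvist is treated as also owning Rosa Lindqvist's interest in Crosswind Partners LP, giving 30% + 62% = 92%.
By spousal attribution (R2), Elif Lindqvist is treated as owning Rosa Lindqvist's 39% interest in Meridian Media Ltd.
Chain via Crosswind Partners LP → Harbor Services GmbH → Ironwood Ventures LLC (R3): 92% × 55% × 36% × 14% = 2.55024% of Wildmere Foods Inc.
Chain via Meridian Media Ltd → Larkspur Capital LLC → Cobalt Trust (R3): 39% × 61% × 77% × 57% = 10.441431% of Wildmere Foods Inc.
Aggregating (R1): 2.55024% + 10.441431% = 12.991671%.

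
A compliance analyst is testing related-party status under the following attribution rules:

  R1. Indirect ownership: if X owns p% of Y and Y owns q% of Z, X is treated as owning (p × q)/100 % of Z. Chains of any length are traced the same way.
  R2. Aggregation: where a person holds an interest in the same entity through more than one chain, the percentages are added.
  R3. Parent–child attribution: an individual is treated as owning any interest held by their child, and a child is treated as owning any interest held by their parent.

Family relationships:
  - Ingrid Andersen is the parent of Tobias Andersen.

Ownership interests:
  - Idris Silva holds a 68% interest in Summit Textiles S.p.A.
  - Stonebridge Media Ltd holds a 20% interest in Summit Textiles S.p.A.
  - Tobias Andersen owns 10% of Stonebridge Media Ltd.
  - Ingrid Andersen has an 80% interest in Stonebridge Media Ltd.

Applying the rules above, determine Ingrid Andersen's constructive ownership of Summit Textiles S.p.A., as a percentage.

By parent–child attribution (R3), Ingrid Andersen is treated as also owning Tobias Andersen's interest in Stonebridge Media Ltd, giving 80% + 10% = 90%.
Chain via Stonebridge Media Ltd (R1): 90% × 20% = 18% of Summit Textiles S.p.A.

18%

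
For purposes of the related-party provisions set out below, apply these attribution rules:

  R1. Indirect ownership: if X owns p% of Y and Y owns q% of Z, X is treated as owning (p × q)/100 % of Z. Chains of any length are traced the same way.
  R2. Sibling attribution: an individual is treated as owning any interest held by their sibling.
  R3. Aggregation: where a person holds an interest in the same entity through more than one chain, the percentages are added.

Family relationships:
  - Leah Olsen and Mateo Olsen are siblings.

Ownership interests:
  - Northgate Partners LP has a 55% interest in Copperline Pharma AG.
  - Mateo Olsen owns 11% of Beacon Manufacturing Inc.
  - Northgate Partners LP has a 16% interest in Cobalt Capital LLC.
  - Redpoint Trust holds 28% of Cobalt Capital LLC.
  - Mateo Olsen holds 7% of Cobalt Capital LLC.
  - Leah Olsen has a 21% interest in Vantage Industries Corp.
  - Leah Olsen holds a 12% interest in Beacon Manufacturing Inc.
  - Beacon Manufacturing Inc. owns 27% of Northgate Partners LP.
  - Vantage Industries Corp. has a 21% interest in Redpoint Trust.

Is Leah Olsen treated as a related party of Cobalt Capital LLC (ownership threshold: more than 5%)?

By sibling attribution (R2), Leah Olsen is treated as also owning Mateo Olsen's interest in Beacon Manufacturing Inc, giving 12% + 11% = 23%.
By sibling attribution (R2), Leah Olsen is treated as owning Mateo Olsen's 7% interest in Cobalt Capital LLC.
Chain via Vantage Industries Corp. → Redpoint Trust (R1): 21% × 21% × 28% = 1.2348% of Cobalt Capital LLC.
Chain via Beacon Manufacturing Inc. → Northgate Partners LP (R1): 23% × 27% × 16% = 0.9936% of Cobalt Capital LLC.
Direct interest in Cobalt Capital LLC: 7%.
Aggregating (R3): 1.2348% + 0.9936% + 7% = 9.2284%.
9.2284% exceeds the 5% threshold, so Leah is a related party to Cobalt Capital LLC.

Yes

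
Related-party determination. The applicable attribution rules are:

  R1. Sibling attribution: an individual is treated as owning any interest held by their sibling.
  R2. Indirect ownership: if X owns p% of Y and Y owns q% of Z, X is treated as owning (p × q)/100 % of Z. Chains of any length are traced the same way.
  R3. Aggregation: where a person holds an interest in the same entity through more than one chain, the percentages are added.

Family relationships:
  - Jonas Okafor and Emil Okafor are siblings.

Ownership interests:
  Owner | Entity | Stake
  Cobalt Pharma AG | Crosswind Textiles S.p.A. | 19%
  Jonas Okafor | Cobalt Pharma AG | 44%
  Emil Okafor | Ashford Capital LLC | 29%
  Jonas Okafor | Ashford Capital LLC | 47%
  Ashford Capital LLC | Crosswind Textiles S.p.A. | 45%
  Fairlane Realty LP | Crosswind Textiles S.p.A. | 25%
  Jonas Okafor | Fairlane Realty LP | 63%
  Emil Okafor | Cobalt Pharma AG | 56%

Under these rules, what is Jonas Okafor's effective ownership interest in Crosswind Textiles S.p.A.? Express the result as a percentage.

By sibling attribution (R1), Jonas Okafor is treated as also owning Emil Okafor's interest in Ashford Capital LLC, giving 47% + 29% = 76%.
By sibling attribution (R1), Jonas Okafor is treated as also owning Emil Okafor's interest in Cobalt Pharma AG, giving 44% + 56% = 100%.
Chain via Ashford Capital LLC (R2): 76% × 45% = 34.2% of Crosswind Textiles S.p.A.
Chain via Fairlane Realty LP (R2): 63% × 25% = 15.75% of Crosswind Textiles S.p.A.
Chain via Cobalt Pharma AG (R2): 100% × 19% = 19% of Crosswind Textiles S.p.A.
Aggregating (R3): 34.2% + 15.75% + 19% = 68.95%.

68.95%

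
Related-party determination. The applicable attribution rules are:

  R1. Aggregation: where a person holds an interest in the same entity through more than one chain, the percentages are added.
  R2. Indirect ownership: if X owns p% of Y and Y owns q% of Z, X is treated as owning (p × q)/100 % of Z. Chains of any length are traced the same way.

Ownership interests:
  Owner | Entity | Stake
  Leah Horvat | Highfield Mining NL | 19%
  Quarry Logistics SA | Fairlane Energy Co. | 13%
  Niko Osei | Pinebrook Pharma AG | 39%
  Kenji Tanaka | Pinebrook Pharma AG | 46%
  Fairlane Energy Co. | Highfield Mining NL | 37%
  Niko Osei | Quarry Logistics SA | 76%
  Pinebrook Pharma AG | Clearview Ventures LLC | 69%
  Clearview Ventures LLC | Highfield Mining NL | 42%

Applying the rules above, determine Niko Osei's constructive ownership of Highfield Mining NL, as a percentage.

Chain via Pinebrook Pharma AG → Clearview Ventures LLC (R2): 39% × 69% × 42% = 11.3022% of Highfield Mining NL.
Chain via Quarry Logistics SA → Fairlane Energy Co. (R2): 76% × 13% × 37% = 3.6556% of Highfield Mining NL.
Aggregating (R1): 11.3022% + 3.6556% = 14.9578%.

14.9578%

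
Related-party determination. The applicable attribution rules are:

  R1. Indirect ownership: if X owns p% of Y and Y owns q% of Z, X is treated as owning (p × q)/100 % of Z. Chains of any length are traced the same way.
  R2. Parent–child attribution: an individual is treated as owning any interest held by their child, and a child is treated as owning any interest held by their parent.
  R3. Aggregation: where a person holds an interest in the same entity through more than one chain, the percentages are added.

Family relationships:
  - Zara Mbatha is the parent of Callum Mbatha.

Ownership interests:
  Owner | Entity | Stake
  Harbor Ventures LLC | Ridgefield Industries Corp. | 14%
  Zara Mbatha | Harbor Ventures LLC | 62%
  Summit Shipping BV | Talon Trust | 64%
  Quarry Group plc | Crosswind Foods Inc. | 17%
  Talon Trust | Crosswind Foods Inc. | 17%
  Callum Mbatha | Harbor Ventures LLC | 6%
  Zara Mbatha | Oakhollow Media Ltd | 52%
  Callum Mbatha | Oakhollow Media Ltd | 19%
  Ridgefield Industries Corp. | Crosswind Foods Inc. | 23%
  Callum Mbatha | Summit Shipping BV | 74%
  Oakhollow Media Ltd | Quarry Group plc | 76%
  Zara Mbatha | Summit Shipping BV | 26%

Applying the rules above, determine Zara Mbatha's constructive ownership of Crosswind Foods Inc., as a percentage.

By parent–child attribution (R2), Zara Mbatha is treated as also owning Callum Mbatha's interest in Harbor Ventures LLC, giving 62% + 6% = 68%.
By parent–child attribution (R2), Zara Mbatha is treated as also owning Callum Mbatha's interest in Oakhollow Media Ltd, giving 52% + 19% = 71%.
By parent–child attribution (R2), Zara Mbatha is treated as also owning Callum Mbatha's interest in Summit Shipping BV, giving 26% + 74% = 100%.
Chain via Harbor Ventures LLC → Ridgefield Industries Corp. (R1): 68% × 14% × 23% = 2.1896% of Crosswind Foods Inc.
Chain via Oakhollow Media Ltd → Quarry Group plc (R1): 71% × 76% × 17% = 9.1732% of Crosswind Foods Inc.
Chain via Summit Shipping BV → Talon Trust (R1): 100% × 64% × 17% = 10.88% of Crosswind Foods Inc.
Aggregating (R3): 2.1896% + 9.1732% + 10.88% = 22.2428%.

22.2428%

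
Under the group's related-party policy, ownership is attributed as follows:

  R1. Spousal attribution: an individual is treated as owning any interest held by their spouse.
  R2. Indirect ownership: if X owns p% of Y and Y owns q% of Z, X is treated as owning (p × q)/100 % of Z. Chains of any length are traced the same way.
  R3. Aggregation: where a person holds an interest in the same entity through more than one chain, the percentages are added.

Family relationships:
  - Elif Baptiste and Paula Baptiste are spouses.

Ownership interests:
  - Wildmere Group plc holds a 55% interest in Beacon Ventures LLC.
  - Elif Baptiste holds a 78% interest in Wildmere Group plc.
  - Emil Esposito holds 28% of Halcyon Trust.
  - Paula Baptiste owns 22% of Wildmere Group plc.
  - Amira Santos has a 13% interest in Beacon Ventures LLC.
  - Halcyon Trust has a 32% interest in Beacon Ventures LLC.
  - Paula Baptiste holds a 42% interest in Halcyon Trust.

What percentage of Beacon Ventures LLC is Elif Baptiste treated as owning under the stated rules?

By spousal attribution (R1), Elif Baptiste is treated as also owning Paula Baptiste's interest in Wildmere Group plc, giving 78% + 22% = 100%.
By spousal attribution (R1), Elif Baptiste is treated as owning Paula Baptiste's 42% interest in Halcyon Trust.
Chain via Wildmere Group plc (R2): 100% × 55% = 55% of Beacon Ventures LLC.
Chain via Halcyon Trust (R2): 42% × 32% = 13.44% of Beacon Ventures LLC.
Aggregating (R3): 55% + 13.44% = 68.44%.

68.44%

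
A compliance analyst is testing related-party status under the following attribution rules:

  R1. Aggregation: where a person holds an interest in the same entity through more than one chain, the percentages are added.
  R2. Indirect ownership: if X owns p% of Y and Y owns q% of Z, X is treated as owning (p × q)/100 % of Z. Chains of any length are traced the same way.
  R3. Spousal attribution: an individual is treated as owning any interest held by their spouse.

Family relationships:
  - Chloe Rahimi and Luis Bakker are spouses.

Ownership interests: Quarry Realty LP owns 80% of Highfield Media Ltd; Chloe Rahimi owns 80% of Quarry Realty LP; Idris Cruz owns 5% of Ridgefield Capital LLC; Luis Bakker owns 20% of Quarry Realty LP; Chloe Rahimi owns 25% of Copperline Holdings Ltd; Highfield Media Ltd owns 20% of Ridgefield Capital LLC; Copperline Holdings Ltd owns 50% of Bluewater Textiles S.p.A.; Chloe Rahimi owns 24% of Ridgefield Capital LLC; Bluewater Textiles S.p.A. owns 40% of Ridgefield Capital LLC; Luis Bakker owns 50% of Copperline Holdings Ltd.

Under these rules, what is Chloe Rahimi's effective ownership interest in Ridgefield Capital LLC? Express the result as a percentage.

By spousal attribution (R3), Chloe Rahimi is treated as also owning Luis Bakker's interest in Quarry Realty LP, giving 80% + 20% = 100%.
By spousal attribution (R3), Chloe Rahimi is treated as also owning Luis Bakker's interest in Copperline Holdings Ltd, giving 25% + 50% = 75%.
Chain via Quarry Realty LP → Highfield Media Ltd (R2): 100% × 80% × 20% = 16% of Ridgefield Capital LLC.
Chain via Copperline Holdings Ltd → Bluewater Textiles S.p.A. (R2): 75% × 50% × 40% = 15% of Ridgefield Capital LLC.
Direct interest in Ridgefield Capital LLC: 24%.
Aggregating (R1): 16% + 15% + 24% = 55%.

55%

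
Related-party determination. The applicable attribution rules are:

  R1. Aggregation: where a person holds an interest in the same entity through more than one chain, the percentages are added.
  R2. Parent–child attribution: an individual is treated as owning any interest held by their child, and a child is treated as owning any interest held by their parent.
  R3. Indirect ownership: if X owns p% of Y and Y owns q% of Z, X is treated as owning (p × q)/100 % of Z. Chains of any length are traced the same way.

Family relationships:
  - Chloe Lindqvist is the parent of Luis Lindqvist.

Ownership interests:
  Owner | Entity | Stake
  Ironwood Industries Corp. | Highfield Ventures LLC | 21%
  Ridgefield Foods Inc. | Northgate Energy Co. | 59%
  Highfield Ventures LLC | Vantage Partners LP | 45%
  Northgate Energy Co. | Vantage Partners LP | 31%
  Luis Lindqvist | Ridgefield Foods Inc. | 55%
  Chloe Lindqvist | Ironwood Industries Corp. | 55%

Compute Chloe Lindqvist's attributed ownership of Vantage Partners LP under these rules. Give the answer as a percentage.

By parent–child attribution (R2), Chloe Lindqvist is treated as owning Luis Lindqvist's 55% interest in Ridgefield Foods Inc.
Chain via Ironwood Industries Corp. → Highfield Ventures LLC (R3): 55% × 21% × 45% = 5.1975% of Vantage Partners LP.
Chain via Ridgefield Foods Inc. → Northgate Energy Co. (R3): 55% × 59% × 31% = 10.0595% of Vantage Partners LP.
Aggregating (R1): 5.1975% + 10.0595% = 15.257%.

15.257%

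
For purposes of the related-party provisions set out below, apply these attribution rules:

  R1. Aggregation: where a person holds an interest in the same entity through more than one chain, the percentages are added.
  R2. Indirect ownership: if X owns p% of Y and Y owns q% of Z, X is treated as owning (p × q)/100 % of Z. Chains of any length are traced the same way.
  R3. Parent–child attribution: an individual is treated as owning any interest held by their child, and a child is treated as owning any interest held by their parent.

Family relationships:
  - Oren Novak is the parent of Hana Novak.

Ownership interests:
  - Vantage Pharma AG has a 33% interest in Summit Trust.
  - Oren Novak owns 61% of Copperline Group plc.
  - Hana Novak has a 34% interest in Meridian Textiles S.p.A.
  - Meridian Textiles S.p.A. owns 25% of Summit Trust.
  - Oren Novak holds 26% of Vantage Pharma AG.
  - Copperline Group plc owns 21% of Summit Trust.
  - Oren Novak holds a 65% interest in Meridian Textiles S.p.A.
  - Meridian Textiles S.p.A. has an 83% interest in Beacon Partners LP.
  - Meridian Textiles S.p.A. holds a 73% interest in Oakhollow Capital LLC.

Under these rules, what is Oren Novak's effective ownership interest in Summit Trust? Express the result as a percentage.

46.14%

By parent–child attribution (R3), Oren Novak is treated as also owning Hana Novak's interest in Meridian Textiles S.p.A, giving 65% + 34% = 99%.
Chain via Vantage Pharma AG (R2): 26% × 33% = 8.58% of Summit Trust.
Chain via Meridian Textiles S.p.A. (R2): 99% × 25% = 24.75% of Summit Trust.
Chain via Copperline Group plc (R2): 61% × 21% = 12.81% of Summit Trust.
Aggregating (R1): 8.58% + 24.75% + 12.81% = 46.14%.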